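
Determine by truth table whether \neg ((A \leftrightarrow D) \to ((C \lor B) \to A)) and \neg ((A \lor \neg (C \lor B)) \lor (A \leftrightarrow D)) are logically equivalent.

not equivalent

  A   |   B   |   C   |   D   ||   φ   |   ψ  
 True |  True |  True |  True || False | False
 True |  True |  True | False || False | False
 True |  True | False |  True || False | False
 True |  True | False | False || False | False
 True | False |  True |  True || False | False
 True | False |  True | False || False | False
 True | False | False |  True || False | False
 True | False | False | False || False | False
False |  True |  True |  True || False |  True
False |  True |  True | False ||  True | False
False |  True | False |  True || False |  True
False |  True | False | False ||  True | False
False | False |  True |  True || False |  True
False | False |  True | False ||  True | False
False | False | False |  True || False | False
False | False | False | False || False | False
The columns differ at A=False, B=True, C=True, D=True (φ=False, ψ=True), so they are not equivalent.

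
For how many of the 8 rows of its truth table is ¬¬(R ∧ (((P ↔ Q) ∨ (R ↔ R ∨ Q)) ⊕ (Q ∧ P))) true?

3

P  Q  R  |  φ
F  F  F  |  F
F  F  T  |  T
F  T  F  |  F
F  T  T  |  T
T  F  F  |  F
T  F  T  |  T
T  T  F  |  F
T  T  T  |  F
The formula is true on 3 of the 8 rows.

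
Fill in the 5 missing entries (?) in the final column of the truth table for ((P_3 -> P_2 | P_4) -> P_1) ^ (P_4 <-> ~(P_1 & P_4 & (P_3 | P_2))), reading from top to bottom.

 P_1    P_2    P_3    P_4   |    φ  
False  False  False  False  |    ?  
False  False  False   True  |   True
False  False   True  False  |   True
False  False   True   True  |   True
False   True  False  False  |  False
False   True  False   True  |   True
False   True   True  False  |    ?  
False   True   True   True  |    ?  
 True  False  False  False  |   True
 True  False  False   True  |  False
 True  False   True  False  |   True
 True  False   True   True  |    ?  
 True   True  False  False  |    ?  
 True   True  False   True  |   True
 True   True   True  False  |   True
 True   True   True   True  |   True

False, False, True, True, True

Row P_1=False, P_2=False, P_3=False, P_4=False: ((P_3 -> P_2 | P_4) -> P_1) = False, (P_4 <-> ~(P_1 & P_4 & (P_3 | P_2))) = False, so the formula = False.
Row P_1=False, P_2=True, P_3=True, P_4=False: ((P_3 -> P_2 | P_4) -> P_1) = False, (P_4 <-> ~(P_1 & P_4 & (P_3 | P_2))) = False, so the formula = False.
Row P_1=False, P_2=True, P_3=True, P_4=True: ((P_3 -> P_2 | P_4) -> P_1) = False, (P_4 <-> ~(P_1 & P_4 & (P_3 | P_2))) = True, so the formula = True.
Row P_1=True, P_2=False, P_3=True, P_4=True: ((P_3 -> P_2 | P_4) -> P_1) = True, (P_4 <-> ~(P_1 & P_4 & (P_3 | P_2))) = False, so the formula = True.
Row P_1=True, P_2=True, P_3=False, P_4=False: ((P_3 -> P_2 | P_4) -> P_1) = True, (P_4 <-> ~(P_1 & P_4 & (P_3 | P_2))) = False, so the formula = True.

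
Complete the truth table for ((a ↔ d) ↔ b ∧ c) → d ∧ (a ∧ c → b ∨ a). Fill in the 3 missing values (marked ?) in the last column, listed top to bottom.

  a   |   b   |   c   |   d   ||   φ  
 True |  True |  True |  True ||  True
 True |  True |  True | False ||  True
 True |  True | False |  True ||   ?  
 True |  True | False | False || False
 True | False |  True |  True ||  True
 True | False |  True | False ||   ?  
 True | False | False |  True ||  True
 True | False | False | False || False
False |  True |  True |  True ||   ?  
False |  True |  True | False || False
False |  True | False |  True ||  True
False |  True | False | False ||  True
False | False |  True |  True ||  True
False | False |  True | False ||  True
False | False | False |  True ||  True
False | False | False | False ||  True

Row a=True, b=True, c=False, d=True: ((a ↔ d) ↔ b ∧ c) = False, (d ∧ (a ∧ c → b ∨ a)) = True, so the formula = True.
Row a=True, b=False, c=True, d=False: ((a ↔ d) ↔ b ∧ c) = True, (d ∧ (a ∧ c → b ∨ a)) = False, so the formula = False.
Row a=False, b=True, c=True, d=True: ((a ↔ d) ↔ b ∧ c) = False, (d ∧ (a ∧ c → b ∨ a)) = True, so the formula = True.

True, False, True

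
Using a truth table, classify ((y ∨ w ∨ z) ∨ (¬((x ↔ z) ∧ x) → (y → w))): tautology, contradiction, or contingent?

x | y | z | w || (y ∨ w ∨ z) | (x ↔ z) | ((x ↔ z) ∧ x) | ¬((x ↔ z) ∧ x) | (y → w) | (¬((x ↔ z) ∧ x) → (y → w)) | φ
F | F | F | F ||      F      |    T    |       F       |       T        |    T    |             T              | T
F | F | F | T ||      T      |    T    |       F       |       T        |    T    |             T              | T
F | F | T | F ||      T      |    F    |       F       |       T        |    T    |             T              | T
F | F | T | T ||      T      |    F    |       F       |       T        |    T    |             T              | T
F | T | F | F ||      T      |    T    |       F       |       T        |    F    |             F              | T
F | T | F | T ||      T      |    T    |       F       |       T        |    T    |             T              | T
F | T | T | F ||      T      |    F    |       F       |       T        |    F    |             F              | T
F | T | T | T ||      T      |    F    |       F       |       T        |    T    |             T              | T
T | F | F | F ||      F      |    F    |       F       |       T        |    T    |             T              | T
T | F | F | T ||      T      |    F    |       F       |       T        |    T    |             T              | T
T | F | T | F ||      T      |    T    |       T       |       F        |    T    |             T              | T
T | F | T | T ||      T      |    T    |       T       |       F        |    T    |             T              | T
T | T | F | F ||      T      |    F    |       F       |       T        |    F    |             F              | T
T | T | F | T ||      T      |    F    |       F       |       T        |    T    |             T              | T
T | T | T | F ||      T      |    T    |       T       |       F        |    F    |             T              | T
T | T | T | T ||      T      |    T    |       T       |       F        |    T    |             T              | T
Every row is T, so the formula is a tautology.

tautology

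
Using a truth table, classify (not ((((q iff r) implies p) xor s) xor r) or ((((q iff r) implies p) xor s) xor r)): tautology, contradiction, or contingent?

tautology

p  q  r  s  |  (q iff r)  ((q iff r) implies p)  φ
F  F  F  F  |      T                F            T
F  F  F  T  |      T                F            T
F  F  T  F  |      F                T            T
F  F  T  T  |      F                T            T
F  T  F  F  |      F                T            T
F  T  F  T  |      F                T            T
F  T  T  F  |      T                F            T
F  T  T  T  |      T                F            T
T  F  F  F  |      T                T            T
T  F  F  T  |      T                T            T
T  F  T  F  |      F                T            T
T  F  T  T  |      F                T            T
T  T  F  F  |      F                T            T
T  T  F  T  |      F                T            T
T  T  T  F  |      T                T            T
T  T  T  T  |      T                T            T
Every row is T, so the formula is a tautology.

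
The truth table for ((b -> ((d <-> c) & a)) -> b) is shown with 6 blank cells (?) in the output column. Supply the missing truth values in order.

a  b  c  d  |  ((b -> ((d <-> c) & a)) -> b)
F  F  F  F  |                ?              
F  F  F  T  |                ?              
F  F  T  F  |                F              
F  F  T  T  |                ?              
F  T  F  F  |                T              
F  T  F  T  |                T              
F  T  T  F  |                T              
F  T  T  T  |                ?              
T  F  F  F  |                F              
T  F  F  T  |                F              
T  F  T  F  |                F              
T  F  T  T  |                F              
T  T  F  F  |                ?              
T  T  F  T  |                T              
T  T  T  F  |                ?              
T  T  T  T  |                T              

F, F, F, T, T, T

Row a=F, b=F, c=F, d=F: (b -> ((d <-> c) & a)) = T, so ((b -> ((d <-> c) & a)) -> b) = F.
Row a=F, b=F, c=F, d=T: (b -> ((d <-> c) & a)) = T, so ((b -> ((d <-> c) & a)) -> b) = F.
Row a=F, b=F, c=T, d=T: (b -> ((d <-> c) & a)) = T, so ((b -> ((d <-> c) & a)) -> b) = F.
Row a=F, b=T, c=T, d=T: (b -> ((d <-> c) & a)) = F, so ((b -> ((d <-> c) & a)) -> b) = T.
Row a=T, b=T, c=F, d=F: (b -> ((d <-> c) & a)) = T, so ((b -> ((d <-> c) & a)) -> b) = T.
Row a=T, b=T, c=T, d=F: (b -> ((d <-> c) & a)) = F, so ((b -> ((d <-> c) & a)) -> b) = T.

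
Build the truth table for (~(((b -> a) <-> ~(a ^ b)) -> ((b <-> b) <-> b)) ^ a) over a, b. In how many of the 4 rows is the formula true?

  a      b    |    φ  
False  False  |   True
False   True  |  False
 True  False  |   True
 True   True  |   True
The formula is true on 3 of the 4 rows.

3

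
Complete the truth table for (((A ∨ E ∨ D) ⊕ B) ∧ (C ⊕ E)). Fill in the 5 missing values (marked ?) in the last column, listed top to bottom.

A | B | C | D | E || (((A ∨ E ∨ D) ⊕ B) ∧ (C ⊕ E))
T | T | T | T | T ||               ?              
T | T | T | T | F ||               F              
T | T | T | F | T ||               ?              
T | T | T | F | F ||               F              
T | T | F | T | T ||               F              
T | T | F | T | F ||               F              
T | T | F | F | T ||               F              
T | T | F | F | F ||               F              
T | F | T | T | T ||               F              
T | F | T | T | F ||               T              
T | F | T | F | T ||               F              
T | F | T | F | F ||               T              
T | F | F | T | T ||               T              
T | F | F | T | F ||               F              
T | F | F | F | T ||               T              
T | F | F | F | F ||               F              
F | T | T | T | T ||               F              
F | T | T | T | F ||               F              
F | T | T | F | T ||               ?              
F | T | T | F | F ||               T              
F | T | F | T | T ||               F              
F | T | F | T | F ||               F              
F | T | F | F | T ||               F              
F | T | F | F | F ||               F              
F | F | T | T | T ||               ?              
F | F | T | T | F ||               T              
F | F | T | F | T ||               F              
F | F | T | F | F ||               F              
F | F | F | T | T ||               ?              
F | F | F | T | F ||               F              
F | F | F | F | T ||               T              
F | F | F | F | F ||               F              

F, F, F, F, T

Row A=T, B=T, C=T, D=T, E=T: ((A ∨ E ∨ D) ⊕ B) = F, (C ⊕ E) = F, so (((A ∨ E ∨ D) ⊕ B) ∧ (C ⊕ E)) = F.
Row A=T, B=T, C=T, D=F, E=T: ((A ∨ E ∨ D) ⊕ B) = F, (C ⊕ E) = F, so (((A ∨ E ∨ D) ⊕ B) ∧ (C ⊕ E)) = F.
Row A=F, B=T, C=T, D=F, E=T: ((A ∨ E ∨ D) ⊕ B) = F, (C ⊕ E) = F, so (((A ∨ E ∨ D) ⊕ B) ∧ (C ⊕ E)) = F.
Row A=F, B=F, C=T, D=T, E=T: ((A ∨ E ∨ D) ⊕ B) = T, (C ⊕ E) = F, so (((A ∨ E ∨ D) ⊕ B) ∧ (C ⊕ E)) = F.
Row A=F, B=F, C=F, D=T, E=T: ((A ∨ E ∨ D) ⊕ B) = T, (C ⊕ E) = T, so (((A ∨ E ∨ D) ⊕ B) ∧ (C ⊕ E)) = T.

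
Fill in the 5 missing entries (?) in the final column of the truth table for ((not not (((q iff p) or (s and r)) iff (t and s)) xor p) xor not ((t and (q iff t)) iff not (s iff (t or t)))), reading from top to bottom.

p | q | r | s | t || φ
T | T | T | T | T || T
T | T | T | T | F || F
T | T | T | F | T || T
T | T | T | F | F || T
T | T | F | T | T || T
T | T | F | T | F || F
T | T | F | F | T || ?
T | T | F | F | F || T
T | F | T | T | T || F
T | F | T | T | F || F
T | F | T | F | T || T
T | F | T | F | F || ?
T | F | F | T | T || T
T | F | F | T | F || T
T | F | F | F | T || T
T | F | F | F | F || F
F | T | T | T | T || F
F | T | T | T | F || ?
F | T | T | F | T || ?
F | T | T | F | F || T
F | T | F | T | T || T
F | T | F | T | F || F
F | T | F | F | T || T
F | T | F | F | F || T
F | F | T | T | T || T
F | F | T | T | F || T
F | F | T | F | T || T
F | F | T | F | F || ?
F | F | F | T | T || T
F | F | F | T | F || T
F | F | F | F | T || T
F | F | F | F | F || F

T, F, T, T, F

Row p=T, q=T, r=F, s=F, t=T: (not not (((q iff p) or (s and r)) iff (t and s)) xor p) = T, not ((t and (q iff t)) iff not (s iff (t or t))) = F, so the formula = T.
Row p=T, q=F, r=T, s=F, t=F: (not not (((q iff p) or (s and r)) iff (t and s)) xor p) = F, not ((t and (q iff t)) iff not (s iff (t or t))) = F, so the formula = F.
Row p=F, q=T, r=T, s=T, t=F: (not not (((q iff p) or (s and r)) iff (t and s)) xor p) = F, not ((t and (q iff t)) iff not (s iff (t or t))) = T, so the formula = T.
Row p=F, q=T, r=T, s=F, t=T: (not not (((q iff p) or (s and r)) iff (t and s)) xor p) = T, not ((t and (q iff t)) iff not (s iff (t or t))) = F, so the formula = T.
Row p=F, q=F, r=T, s=F, t=F: (not not (((q iff p) or (s and r)) iff (t and s)) xor p) = F, not ((t and (q iff t)) iff not (s iff (t or t))) = F, so the formula = F.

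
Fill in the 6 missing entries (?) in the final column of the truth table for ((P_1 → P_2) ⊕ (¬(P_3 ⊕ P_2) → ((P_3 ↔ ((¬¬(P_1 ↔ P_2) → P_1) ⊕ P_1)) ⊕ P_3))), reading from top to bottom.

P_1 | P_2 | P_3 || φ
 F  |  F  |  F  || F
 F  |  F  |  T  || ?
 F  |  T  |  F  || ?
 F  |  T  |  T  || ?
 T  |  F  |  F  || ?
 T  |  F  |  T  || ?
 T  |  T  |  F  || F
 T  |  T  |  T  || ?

Row P_1=F, P_2=F, P_3=T: (P_1 → P_2) = T, (¬(P_3 ⊕ P_2) → ((P_3 ↔ ((¬¬(P_1 ↔ P_2) → P_1) ⊕ P_1)) ⊕ P_3)) = T, so the formula = F.
Row P_1=F, P_2=T, P_3=F: (P_1 → P_2) = T, (¬(P_3 ⊕ P_2) → ((P_3 ↔ ((¬¬(P_1 ↔ P_2) → P_1) ⊕ P_1)) ⊕ P_3)) = T, so the formula = F.
Row P_1=F, P_2=T, P_3=T: (P_1 → P_2) = T, (¬(P_3 ⊕ P_2) → ((P_3 ↔ ((¬¬(P_1 ↔ P_2) → P_1) ⊕ P_1)) ⊕ P_3)) = F, so the formula = T.
Row P_1=T, P_2=F, P_3=F: (P_1 → P_2) = F, (¬(P_3 ⊕ P_2) → ((P_3 ↔ ((¬¬(P_1 ↔ P_2) → P_1) ⊕ P_1)) ⊕ P_3)) = T, so the formula = T.
Row P_1=T, P_2=F, P_3=T: (P_1 → P_2) = F, (¬(P_3 ⊕ P_2) → ((P_3 ↔ ((¬¬(P_1 ↔ P_2) → P_1) ⊕ P_1)) ⊕ P_3)) = T, so the formula = T.
Row P_1=T, P_2=T, P_3=T: (P_1 → P_2) = T, (¬(P_3 ⊕ P_2) → ((P_3 ↔ ((¬¬(P_1 ↔ P_2) → P_1) ⊕ P_1)) ⊕ P_3)) = T, so the formula = F.

F, F, T, T, T, F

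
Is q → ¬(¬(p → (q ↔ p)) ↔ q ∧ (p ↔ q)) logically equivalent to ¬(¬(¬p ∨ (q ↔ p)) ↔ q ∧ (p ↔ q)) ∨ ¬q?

equivalent

  p   |   q   |   φ   |   ψ  
----- | ----- | ----- | -----
False | False |  True |  True
False |  True | False | False
 True | False |  True |  True
 True |  True |  True |  True
The columns for φ and ψ agree on every row, so they are logically equivalent.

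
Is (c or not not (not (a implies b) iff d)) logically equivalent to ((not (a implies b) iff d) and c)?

a | b | c | d || φ | ψ
T | T | T | T || T | F
T | T | T | F || T | T
T | T | F | T || F | F
T | T | F | F || T | F
T | F | T | T || T | T
T | F | T | F || T | F
T | F | F | T || T | F
T | F | F | F || F | F
F | T | T | T || T | F
F | T | T | F || T | T
F | T | F | T || F | F
F | T | F | F || T | F
F | F | T | T || T | F
F | F | T | F || T | T
F | F | F | T || F | F
F | F | F | F || T | F
The columns differ at a=T, b=T, c=T, d=T (φ=T, ψ=F), so they are not equivalent.

not equivalent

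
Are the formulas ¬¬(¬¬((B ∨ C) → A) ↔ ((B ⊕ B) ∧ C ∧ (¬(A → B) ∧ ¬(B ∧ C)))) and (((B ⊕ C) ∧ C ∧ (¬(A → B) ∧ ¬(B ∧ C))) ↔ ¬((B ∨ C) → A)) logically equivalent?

A | B | C | φ | ψ
- | - | - | - | -
T | T | T | F | T
T | T | F | F | T
T | F | T | F | F
T | F | F | F | T
F | T | T | T | F
F | T | F | T | F
F | F | T | T | F
F | F | F | F | T
The columns differ at A=T, B=T, C=T (φ=F, ψ=T), so they are not equivalent.

not equivalent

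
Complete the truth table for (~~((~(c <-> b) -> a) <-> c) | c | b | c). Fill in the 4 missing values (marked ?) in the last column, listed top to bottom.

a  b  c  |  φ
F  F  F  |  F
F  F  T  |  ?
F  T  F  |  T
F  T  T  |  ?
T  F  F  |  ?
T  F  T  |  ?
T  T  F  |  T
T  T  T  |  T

Row a=F, b=F, c=T: ~~((~(c <-> b) -> a) <-> c) = F, so the formula = T.
Row a=F, b=T, c=T: ~~((~(c <-> b) -> a) <-> c) = T, so the formula = T.
Row a=T, b=F, c=F: ~~((~(c <-> b) -> a) <-> c) = F, so the formula = F.
Row a=T, b=F, c=T: ~~((~(c <-> b) -> a) <-> c) = T, so the formula = T.

T, T, F, T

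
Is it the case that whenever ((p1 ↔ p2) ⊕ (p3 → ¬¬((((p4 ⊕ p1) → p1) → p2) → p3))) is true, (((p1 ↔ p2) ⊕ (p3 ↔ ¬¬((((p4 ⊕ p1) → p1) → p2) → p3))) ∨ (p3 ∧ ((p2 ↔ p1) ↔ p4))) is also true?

no

p1  p2  p3  p4  |  φ  ψ
T   T   T   T   |  F  T
T   T   T   F   |  F  F
T   T   F   T   |  F  F
T   T   F   F   |  F  F
T   F   T   T   |  T  T
T   F   T   F   |  T  T
T   F   F   T   |  T  F
T   F   F   F   |  T  F
F   T   T   T   |  T  T
F   T   T   F   |  T  T
F   T   F   T   |  T  T
F   T   F   F   |  T  T
F   F   T   T   |  F  T
F   F   T   F   |  F  F
F   F   F   T   |  F  F
F   F   F   F   |  F  T
At p1=T, p2=F, p3=F, p4=T we have φ true but ψ false, so φ does not entail ψ.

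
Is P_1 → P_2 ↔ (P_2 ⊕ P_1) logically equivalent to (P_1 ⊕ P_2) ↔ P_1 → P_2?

equivalent

P_1 | P_2 | φ | ψ
--- | --- | - | -
 0  |  0  | 0 | 0
 0  |  1  | 1 | 1
 1  |  0  | 0 | 0
 1  |  1  | 0 | 0
The columns for φ and ψ agree on every row, so they are logically equivalent.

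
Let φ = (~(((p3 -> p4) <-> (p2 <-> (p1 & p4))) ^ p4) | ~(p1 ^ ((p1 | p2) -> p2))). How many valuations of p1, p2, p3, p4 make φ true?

p1  p2  p3  p4     (p3 -> p4)  (p1 & p4)  (p2 <-> (p1 & p4))  (p1 | p2)  ((p1 | p2) -> p2)  (p1 ^ ((p1 | p2) -> p2))  ~(p1 ^ ((p1 | p2) -> p2))  φ
F   F   F   F          T           F              T               F              T                     T                          F              F
F   F   F   T          T           F              T               F              T                     T                          F              T
F   F   T   F          F           F              T               F              T                     T                          F              T
F   F   T   T          T           F              T               F              T                     T                          F              T
F   T   F   F          T           F              F               T              T                     T                          F              T
F   T   F   T          T           F              F               T              T                     T                          F              F
F   T   T   F          F           F              F               T              T                     T                          F              F
F   T   T   T          T           F              F               T              T                     T                          F              F
T   F   F   F          T           F              T               T              F                     T                          F              F
T   F   F   T          T           T              F               T              F                     T                          F              F
T   F   T   F          F           F              T               T              F                     T                          F              T
T   F   T   T          T           T              F               T              F                     T                          F              F
T   T   F   F          T           F              F               T              T                     F                          T              T
T   T   F   T          T           T              T               T              T                     F                          T              T
T   T   T   F          F           F              F               T              T                     F                          T              T
T   T   T   T          T           T              T               T              T                     F                          T              T
The formula is true on 9 of the 16 rows.

9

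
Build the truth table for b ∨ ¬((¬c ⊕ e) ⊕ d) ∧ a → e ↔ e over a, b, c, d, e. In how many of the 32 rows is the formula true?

26

a | b | c | d | e | φ
- | - | - | - | - | -
F | F | F | F | F | F
F | F | F | F | T | T
F | F | F | T | F | F
F | F | F | T | T | T
F | F | T | F | F | F
F | F | T | F | T | T
F | F | T | T | F | F
F | F | T | T | T | T
F | T | F | F | F | T
F | T | F | F | T | T
F | T | F | T | F | T
F | T | F | T | T | T
F | T | T | F | F | T
F | T | T | F | T | T
F | T | T | T | F | T
F | T | T | T | T | T
T | F | F | F | F | F
T | F | F | F | T | T
T | F | F | T | F | T
T | F | F | T | T | T
T | F | T | F | F | T
T | F | T | F | T | T
T | F | T | T | F | F
T | F | T | T | T | T
T | T | F | F | F | T
T | T | F | F | T | T
T | T | F | T | F | T
T | T | F | T | T | T
T | T | T | F | F | T
T | T | T | F | T | T
T | T | T | T | F | T
T | T | T | T | T | T
The formula is true on 26 of the 32 rows.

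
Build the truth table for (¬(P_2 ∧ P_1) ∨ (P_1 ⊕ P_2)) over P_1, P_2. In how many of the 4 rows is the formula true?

 P_1  |  P_2  | (P_2 ∧ P_1) | ¬(P_2 ∧ P_1) | (P_1 ⊕ P_2) | (¬(P_2 ∧ P_1) ∨ (P_1 ⊕ P_2))
----- | ----- | ----------- | ------------ | ----------- | ----------------------------
 True |  True |     True    |    False     |    False    |            False            
 True | False |    False    |     True     |     True    |             True            
False |  True |    False    |     True     |     True    |             True            
False | False |    False    |     True     |    False    |             True            
The formula is true on 3 of the 4 rows.

3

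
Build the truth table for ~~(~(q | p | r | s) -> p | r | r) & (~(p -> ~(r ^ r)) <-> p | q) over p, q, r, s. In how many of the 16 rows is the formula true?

3

p  q  r  s     (r | s)  (q | p | (r | s))  ~(q | p | (r | s))  (p | r | r)  (r ^ r)  ~(r ^ r)  (p -> ~(r ^ r))  ~(p -> ~(r ^ r))  (p | q)  φ
F  F  F  F        F             F                  T                F          F        T             T                F             F     F
F  F  F  T        T             T                  F                F          F        T             T                F             F     T
F  F  T  F        T             T                  F                T          F        T             T                F             F     T
F  F  T  T        T             T                  F                T          F        T             T                F             F     T
F  T  F  F        F             T                  F                F          F        T             T                F             T     F
F  T  F  T        T             T                  F                F          F        T             T                F             T     F
F  T  T  F        T             T                  F                T          F        T             T                F             T     F
F  T  T  T        T             T                  F                T          F        T             T                F             T     F
T  F  F  F        F             T                  F                T          F        T             T                F             T     F
T  F  F  T        T             T                  F                T          F        T             T                F             T     F
T  F  T  F        T             T                  F                T          F        T             T                F             T     F
T  F  T  T        T             T                  F                T          F        T             T                F             T     F
T  T  F  F        F             T                  F                T          F        T             T                F             T     F
T  T  F  T        T             T                  F                T          F        T             T                F             T     F
T  T  T  F        T             T                  F                T          F        T             T                F             T     F
T  T  T  T        T             T                  F                T          F        T             T                F             T     F
The formula is true on 3 of the 16 rows.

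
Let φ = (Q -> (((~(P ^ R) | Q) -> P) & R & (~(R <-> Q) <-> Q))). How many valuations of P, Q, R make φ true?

4

P  Q  R     (P ^ R)  ~(P ^ R)  (~(P ^ R) | Q)  ((~(P ^ R) | Q) -> P)  (R <-> Q)  ~(R <-> Q)  (~(R <-> Q) <-> Q)  φ
T  T  T        F        T            T                   T                T          F               F           F
T  T  F        T        F            T                   T                F          T               T           F
T  F  T        F        T            T                   T                F          T               F           T
T  F  F        T        F            F                   T                T          F               T           T
F  T  T        T        F            T                   F                T          F               F           F
F  T  F        F        T            T                   F                F          T               T           F
F  F  T        T        F            F                   T                F          T               F           T
F  F  F        F        T            T                   F                T          F               T           T
The formula is true on 4 of the 8 rows.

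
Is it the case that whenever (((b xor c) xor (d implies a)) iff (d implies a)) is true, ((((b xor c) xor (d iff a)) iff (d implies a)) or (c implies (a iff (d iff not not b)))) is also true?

no

a | b | c | d | φ | ψ
- | - | - | - | - | -
F | F | F | F | T | T
F | F | F | T | T | T
F | F | T | F | F | F
F | F | T | T | F | T
F | T | F | F | F | T
F | T | F | T | F | T
F | T | T | F | T | T
F | T | T | T | T | T
T | F | F | F | T | T
T | F | F | T | T | T
T | F | T | F | F | T
T | F | T | T | F | F
T | T | F | F | F | T
T | T | F | T | F | T
T | T | T | F | T | F
T | T | T | T | T | T
At a=T, b=T, c=T, d=F we have φ true but ψ false, so φ does not entail ψ.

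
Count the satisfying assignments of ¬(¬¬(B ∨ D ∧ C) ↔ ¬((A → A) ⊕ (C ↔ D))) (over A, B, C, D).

A | B | C | D || (D ∧ C) | (B ∨ (D ∧ C)) | ¬(B ∨ (D ∧ C)) | ¬¬(B ∨ (D ∧ C)) | (A → A) | (C ↔ D) | ((A → A) ⊕ (C ↔ D)) | ¬((A → A) ⊕ (C ↔ D)) | φ
F | F | F | F ||    F    |       F       |       T        |        F        |    T    |    T    |          F          |          T           | T
F | F | F | T ||    F    |       F       |       T        |        F        |    T    |    F    |          T          |          F           | F
F | F | T | F ||    F    |       F       |       T        |        F        |    T    |    F    |          T          |          F           | F
F | F | T | T ||    T    |       T       |       F        |        T        |    T    |    T    |          F          |          T           | F
F | T | F | F ||    F    |       T       |       F        |        T        |    T    |    T    |          F          |          T           | F
F | T | F | T ||    F    |       T       |       F        |        T        |    T    |    F    |          T          |          F           | T
F | T | T | F ||    F    |       T       |       F        |        T        |    T    |    F    |          T          |          F           | T
F | T | T | T ||    T    |       T       |       F        |        T        |    T    |    T    |          F          |          T           | F
T | F | F | F ||    F    |       F       |       T        |        F        |    T    |    T    |          F          |          T           | T
T | F | F | T ||    F    |       F       |       T        |        F        |    T    |    F    |          T          |          F           | F
T | F | T | F ||    F    |       F       |       T        |        F        |    T    |    F    |          T          |          F           | F
T | F | T | T ||    T    |       T       |       F        |        T        |    T    |    T    |          F          |          T           | F
T | T | F | F ||    F    |       T       |       F        |        T        |    T    |    T    |          F          |          T           | F
T | T | F | T ||    F    |       T       |       F        |        T        |    T    |    F    |          T          |          F           | T
T | T | T | F ||    F    |       T       |       F        |        T        |    T    |    F    |          T          |          F           | T
T | T | T | T ||    T    |       T       |       F        |        T        |    T    |    T    |          F          |          T           | F
The formula is true on 6 of the 16 rows.

6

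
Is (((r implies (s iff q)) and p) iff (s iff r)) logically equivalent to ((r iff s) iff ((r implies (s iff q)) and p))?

  p   |   q   |   r   |   s   ||   φ   |   ψ  
False | False | False | False || False | False
False | False | False |  True ||  True |  True
False | False |  True | False ||  True |  True
False | False |  True |  True || False | False
False |  True | False | False || False | False
False |  True | False |  True ||  True |  True
False |  True |  True | False ||  True |  True
False |  True |  True |  True || False | False
 True | False | False | False ||  True |  True
 True | False | False |  True || False | False
 True | False |  True | False || False | False
 True | False |  True |  True || False | False
 True |  True | False | False ||  True |  True
 True |  True | False |  True || False | False
 True |  True |  True | False ||  True |  True
 True |  True |  True |  True ||  True |  True
The columns for φ and ψ agree on every row, so they are logically equivalent.

equivalent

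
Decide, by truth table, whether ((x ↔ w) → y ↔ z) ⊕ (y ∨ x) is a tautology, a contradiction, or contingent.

x | y | z | w || ((((x ↔ w) → y) ↔ z) ⊕ (y ∨ x))
0 | 0 | 0 | 0 ||                1               
0 | 0 | 0 | 1 ||                0               
0 | 0 | 1 | 0 ||                0               
0 | 0 | 1 | 1 ||                1               
0 | 1 | 0 | 0 ||                1               
0 | 1 | 0 | 1 ||                1               
0 | 1 | 1 | 0 ||                0               
0 | 1 | 1 | 1 ||                0               
1 | 0 | 0 | 0 ||                1               
1 | 0 | 0 | 1 ||                0               
1 | 0 | 1 | 0 ||                0               
1 | 0 | 1 | 1 ||                1               
1 | 1 | 0 | 0 ||                1               
1 | 1 | 0 | 1 ||                1               
1 | 1 | 1 | 0 ||                0               
1 | 1 | 1 | 1 ||                0               
8 of 16 rows are 1, so the formula is contingent.

contingent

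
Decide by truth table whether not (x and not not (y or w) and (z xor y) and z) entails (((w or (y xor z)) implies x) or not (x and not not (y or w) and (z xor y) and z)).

yes

x  y  z  w  |  φ  ψ
T  T  T  T  |  T  T
T  T  T  F  |  T  T
T  T  F  T  |  T  T
T  T  F  F  |  T  T
T  F  T  T  |  F  T
T  F  T  F  |  T  T
T  F  F  T  |  T  T
T  F  F  F  |  T  T
F  T  T  T  |  T  T
F  T  T  F  |  T  T
F  T  F  T  |  T  T
F  T  F  F  |  T  T
F  F  T  T  |  T  T
F  F  T  F  |  T  T
F  F  F  T  |  T  T
F  F  F  F  |  T  T
In every row where φ is true, ψ is also true, so φ ⊨ ψ.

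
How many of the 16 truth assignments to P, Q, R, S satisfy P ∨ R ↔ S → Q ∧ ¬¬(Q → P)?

P  Q  R  S  |  ((P ∨ R) ↔ (S → (Q ∧ ¬¬(Q → P))))
F  F  F  F  |                  F                
F  F  F  T  |                  T                
F  F  T  F  |                  T                
F  F  T  T  |                  F                
F  T  F  F  |                  F                
F  T  F  T  |                  T                
F  T  T  F  |                  T                
F  T  T  T  |                  F                
T  F  F  F  |                  T                
T  F  F  T  |                  F                
T  F  T  F  |                  T                
T  F  T  T  |                  F                
T  T  F  F  |                  T                
T  T  F  T  |                  T                
T  T  T  F  |                  T                
T  T  T  T  |                  T                
The formula is true on 10 of the 16 rows.

10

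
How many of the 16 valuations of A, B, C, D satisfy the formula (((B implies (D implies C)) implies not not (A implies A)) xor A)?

  A   |   B   |   C   |   D   | (D implies C) | (B implies (D implies C)) | (A implies A) | not (A implies A) | not not (A implies A) |   φ  
----- | ----- | ----- | ----- | ------------- | ------------------------- | ------------- | ----------------- | --------------------- | -----
 True |  True |  True |  True |      True     |            True           |      True     |       False       |          True         | False
 True |  True |  True | False |      True     |            True           |      True     |       False       |          True         | False
 True |  True | False |  True |     False     |           False           |      True     |       False       |          True         | False
 True |  True | False | False |      True     |            True           |      True     |       False       |          True         | False
 True | False |  True |  True |      True     |            True           |      True     |       False       |          True         | False
 True | False |  True | False |      True     |            True           |      True     |       False       |          True         | False
 True | False | False |  True |     False     |            True           |      True     |       False       |          True         | False
 True | False | False | False |      True     |            True           |      True     |       False       |          True         | False
False |  True |  True |  True |      True     |            True           |      True     |       False       |          True         |  True
False |  True |  True | False |      True     |            True           |      True     |       False       |          True         |  True
False |  True | False |  True |     False     |           False           |      True     |       False       |          True         |  True
False |  True | False | False |      True     |            True           |      True     |       False       |          True         |  True
False | False |  True |  True |      True     |            True           |      True     |       False       |          True         |  True
False | False |  True | False |      True     |            True           |      True     |       False       |          True         |  True
False | False | False |  True |     False     |            True           |      True     |       False       |          True         |  True
False | False | False | False |      True     |            True           |      True     |       False       |          True         |  True
The formula is true on 8 of the 16 rows.

8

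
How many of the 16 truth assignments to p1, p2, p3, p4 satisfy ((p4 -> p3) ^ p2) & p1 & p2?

1

p1 | p2 | p3 | p4 | (((p4 -> p3) ^ p2) & p1 & p2)
-- | -- | -- | -- | -----------------------------
0  | 0  | 0  | 0  |               0              
0  | 0  | 0  | 1  |               0              
0  | 0  | 1  | 0  |               0              
0  | 0  | 1  | 1  |               0              
0  | 1  | 0  | 0  |               0              
0  | 1  | 0  | 1  |               0              
0  | 1  | 1  | 0  |               0              
0  | 1  | 1  | 1  |               0              
1  | 0  | 0  | 0  |               0              
1  | 0  | 0  | 1  |               0              
1  | 0  | 1  | 0  |               0              
1  | 0  | 1  | 1  |               0              
1  | 1  | 0  | 0  |               0              
1  | 1  | 0  | 1  |               1              
1  | 1  | 1  | 0  |               0              
1  | 1  | 1  | 1  |               0              
The formula is true on 1 of the 16 rows.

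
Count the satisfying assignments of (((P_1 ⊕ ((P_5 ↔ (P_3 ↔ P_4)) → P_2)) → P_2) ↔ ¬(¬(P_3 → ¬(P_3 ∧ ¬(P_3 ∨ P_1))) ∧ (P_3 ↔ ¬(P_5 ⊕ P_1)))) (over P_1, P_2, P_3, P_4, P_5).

24

 P_1    P_2    P_3    P_4    P_5   |    φ  
 True   True   True   True   True  |   True
 True   True   True   True  False  |   True
 True   True   True  False   True  |   True
 True   True   True  False  False  |   True
 True   True  False   True   True  |   True
 True   True  False   True  False  |   True
 True   True  False  False   True  |   True
 True   True  False  False  False  |   True
 True  False   True   True   True  |  False
 True  False   True   True  False  |   True
 True  False   True  False   True  |   True
 True  False   True  False  False  |  False
 True  False  False   True   True  |   True
 True  False  False   True  False  |  False
 True  False  False  False   True  |  False
 True  False  False  False  False  |   True
False   True   True   True   True  |   True
False   True   True   True  False  |   True
False   True   True  False   True  |   True
False   True   True  False  False  |   True
False   True  False   True   True  |   True
False   True  False   True  False  |   True
False   True  False  False   True  |   True
False   True  False  False  False  |   True
False  False   True   True   True  |   True
False  False   True   True  False  |  False
False  False   True  False   True  |  False
False  False   True  False  False  |   True
False  False  False   True   True  |  False
False  False  False   True  False  |   True
False  False  False  False   True  |   True
False  False  False  False  False  |  False
The formula is true on 24 of the 32 rows.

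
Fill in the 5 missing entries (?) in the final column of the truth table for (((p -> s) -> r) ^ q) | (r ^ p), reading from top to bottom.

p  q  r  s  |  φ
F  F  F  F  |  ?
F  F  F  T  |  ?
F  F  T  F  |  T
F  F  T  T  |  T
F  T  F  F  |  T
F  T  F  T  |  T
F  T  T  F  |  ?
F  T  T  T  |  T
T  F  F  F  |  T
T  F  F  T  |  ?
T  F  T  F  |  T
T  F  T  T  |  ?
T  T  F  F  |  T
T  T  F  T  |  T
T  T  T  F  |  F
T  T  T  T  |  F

Row p=F, q=F, r=F, s=F: (((p -> s) -> r) ^ q) = F, (r ^ p) = F, so the formula = F.
Row p=F, q=F, r=F, s=T: (((p -> s) -> r) ^ q) = F, (r ^ p) = F, so the formula = F.
Row p=F, q=T, r=T, s=F: (((p -> s) -> r) ^ q) = F, (r ^ p) = T, so the formula = T.
Row p=T, q=F, r=F, s=T: (((p -> s) -> r) ^ q) = F, (r ^ p) = T, so the formula = T.
Row p=T, q=F, r=T, s=T: (((p -> s) -> r) ^ q) = T, (r ^ p) = F, so the formula = T.

F, F, T, T, T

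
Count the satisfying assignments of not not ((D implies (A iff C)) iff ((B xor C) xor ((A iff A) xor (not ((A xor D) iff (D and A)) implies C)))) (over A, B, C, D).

A  B  C  D  |  (A iff C)  (D implies (A iff C))  (B xor C)  (A iff A)  (A xor D)  (D and A)  ((A xor D) iff (D and A))  φ
F  F  F  F  |      T                T                F          T          F          F                  T              F
F  F  F  T  |      T                T                F          T          T          F                  F              T
F  F  T  F  |      F                T                T          T          F          F                  T              T
F  F  T  T  |      F                F                T          T          T          F                  F              F
F  T  F  F  |      T                T                T          T          F          F                  T              T
F  T  F  T  |      T                T                T          T          T          F                  F              F
F  T  T  F  |      F                T                F          T          F          F                  T              F
F  T  T  T  |      F                F                F          T          T          F                  F              T
T  F  F  F  |      F                T                F          T          T          F                  F              T
T  F  F  T  |      F                F                F          T          F          T                  F              F
T  F  T  F  |      T                T                T          T          T          F                  F              T
T  F  T  T  |      T                T                T          T          F          T                  F              T
T  T  F  F  |      F                T                T          T          T          F                  F              F
T  T  F  T  |      F                F                T          T          F          T                  F              T
T  T  T  F  |      T                T                F          T          T          F                  F              F
T  T  T  T  |      T                T                F          T          F          T                  F              F
The formula is true on 8 of the 16 rows.

8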